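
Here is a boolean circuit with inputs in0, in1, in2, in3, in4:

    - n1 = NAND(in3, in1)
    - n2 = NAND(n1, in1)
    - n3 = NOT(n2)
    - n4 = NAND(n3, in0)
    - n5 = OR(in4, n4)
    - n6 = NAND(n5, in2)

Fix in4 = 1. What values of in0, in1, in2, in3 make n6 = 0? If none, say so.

Check with in4 = 1 and in0=1, in1=0, in2=1, in3=1:
n1 = NAND(in3, in1) = NAND(1, 0) = 1
n2 = NAND(n1, in1) = NAND(1, 0) = 1
n3 = NOT(n2) = NOT 1 = 0
n4 = NAND(n3, in0) = NAND(0, 1) = 1
n5 = OR(in4, n4) = OR(1, 1) = 1
n6 = NAND(n5, in2) = NAND(1, 1) = 0
So n6 = 0.

in0=1, in1=0, in2=1, in3=1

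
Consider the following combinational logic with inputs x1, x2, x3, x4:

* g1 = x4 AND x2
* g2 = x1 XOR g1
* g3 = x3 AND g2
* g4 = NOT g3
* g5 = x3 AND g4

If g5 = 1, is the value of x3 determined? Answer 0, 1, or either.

1

g5 = x3 AND g4 must be 1, so both x3 = 1 and g4 = 1.
g4 = NOT g3 must be 1, so g3 = 0.
g3 = x3 AND g2 must be 0, so at least one of x3, g2 is 0.
Every assignment with g5 = 1 has x3 = 1; there are 4 such assignment(s).
  x1=0, x2=0, x3=1, x4=0
  x1=0, x2=0, x3=1, x4=1
  x1=0, x2=1, x3=1, x4=0
  x1=1, x2=1, x3=1, x4=1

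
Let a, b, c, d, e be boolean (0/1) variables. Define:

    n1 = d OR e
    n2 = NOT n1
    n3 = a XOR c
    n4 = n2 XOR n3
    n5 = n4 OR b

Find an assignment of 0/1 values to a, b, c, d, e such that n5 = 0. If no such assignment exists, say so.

a=0 b=0 c=0 d=1 e=1

n5 = n4 OR b must be 0, so both n4 = 0 and b = 0.
n4 = n2 XOR n3 must be 0, so n2 and n3 are equal.
Check with a=0 b=0 c=0 d=1 e=1:
n1 = d OR e = 1 OR 1 = 1
n2 = NOT n1 = NOT 1 = 0
n3 = a XOR c = 0 XOR 0 = 0
n4 = n2 XOR n3 = 0 XOR 0 = 0
n5 = n4 OR b = 0 OR 0 = 0
So n5 = 0 as required.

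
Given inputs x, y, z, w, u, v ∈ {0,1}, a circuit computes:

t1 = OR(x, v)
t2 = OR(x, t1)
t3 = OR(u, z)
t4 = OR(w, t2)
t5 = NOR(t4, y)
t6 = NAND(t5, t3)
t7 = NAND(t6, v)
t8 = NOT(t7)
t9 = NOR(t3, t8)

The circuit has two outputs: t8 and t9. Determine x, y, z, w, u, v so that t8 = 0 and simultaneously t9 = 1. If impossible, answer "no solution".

x=0, y=0, z=0, w=1, u=0, v=0

Check with x=0, y=0, z=0, w=1, u=0, v=0:
t1 = OR(x, v) = OR(0, 0) = 0
t2 = OR(x, t1) = OR(0, 0) = 0
t3 = OR(u, z) = OR(0, 0) = 0
t4 = OR(w, t2) = OR(1, 0) = 1
t5 = NOR(t4, y) = NOR(1, 0) = 0
t6 = NAND(t5, t3) = NAND(0, 0) = 1
t7 = NAND(t6, v) = NAND(1, 0) = 1
t8 = NOT(t7) = NOT 1 = 0
t9 = NOR(t3, t8) = NOR(0, 0) = 1
So t8 = 0 and t9 = 1.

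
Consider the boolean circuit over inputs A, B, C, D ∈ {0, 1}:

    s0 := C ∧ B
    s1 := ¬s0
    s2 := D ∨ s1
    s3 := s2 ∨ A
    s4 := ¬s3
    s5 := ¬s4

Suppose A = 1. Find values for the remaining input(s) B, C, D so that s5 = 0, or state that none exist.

no solution exists

With A = 1 fixed, none of the 8 settings of B, C, D give s5 = 0.
For example, with B=0, C=1, D=0:
s0 = C ∧ B = 1 ∧ 0 = 0
s1 = ¬s0 = ¬0 = 1
s2 = D ∨ s1 = 0 ∨ 1 = 1
s3 = s2 ∨ A = 1 ∨ 1 = 1
s4 = ¬s3 = ¬1 = 0
s5 = ¬s4 = ¬0 = 1
giving s5 = 1 ≠ 0.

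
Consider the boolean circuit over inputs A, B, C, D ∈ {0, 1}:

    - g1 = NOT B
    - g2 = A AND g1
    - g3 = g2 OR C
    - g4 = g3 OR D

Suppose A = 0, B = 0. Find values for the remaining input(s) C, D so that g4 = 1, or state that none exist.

C=1, D=1

g4 = g3 OR D must be 1, so at least one of g3, D is 1.
Check with A = 0, B = 0 and C=1, D=1:
g1 = NOT B = NOT 0 = 1
g2 = A AND g1 = 0 AND 1 = 0
g3 = g2 OR C = 0 OR 1 = 1
g4 = g3 OR D = 1 OR 1 = 1
So g4 = 1.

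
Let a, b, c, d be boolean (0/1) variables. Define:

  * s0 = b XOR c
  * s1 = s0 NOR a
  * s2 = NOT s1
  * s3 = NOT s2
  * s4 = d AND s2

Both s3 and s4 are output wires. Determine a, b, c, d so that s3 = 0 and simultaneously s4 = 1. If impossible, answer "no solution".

Check with a=1, b=0, c=1, d=1:
s0 = b XOR c = 0 XOR 1 = 1
s1 = s0 NOR a = 1 NOR 1 = 0
s2 = NOT s1 = NOT 0 = 1
s3 = NOT s2 = NOT 1 = 0
s4 = d AND s2 = 1 AND 1 = 1
So s3 = 0 and s4 = 1.

a=1, b=0, c=1, d=1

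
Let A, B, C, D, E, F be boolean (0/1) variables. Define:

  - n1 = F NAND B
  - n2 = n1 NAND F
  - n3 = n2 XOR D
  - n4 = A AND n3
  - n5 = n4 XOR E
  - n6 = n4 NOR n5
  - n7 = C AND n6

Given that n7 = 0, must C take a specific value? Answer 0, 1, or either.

Both values of C occur among assignments with n7 = 0:
  C=0: A=0, B=0, C=0, D=0, E=0, F=0
  C=1: A=0, B=0, C=1, D=0, E=1, F=0

either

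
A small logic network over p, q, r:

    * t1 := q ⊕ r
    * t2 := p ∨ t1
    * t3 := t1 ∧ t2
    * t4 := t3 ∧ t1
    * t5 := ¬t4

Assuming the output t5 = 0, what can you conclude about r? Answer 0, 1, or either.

Both values of r occur among assignments with t5 = 0:
  r=0: p=0, q=1, r=0
  r=1: p=0, q=0, r=1

either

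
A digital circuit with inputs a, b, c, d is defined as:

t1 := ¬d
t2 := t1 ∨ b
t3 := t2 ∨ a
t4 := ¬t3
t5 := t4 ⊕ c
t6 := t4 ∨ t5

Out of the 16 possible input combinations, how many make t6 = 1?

t6 = t4 ∨ t5 must be 1, so at least one of t4, t5 is 1.
Enumerating the 16 input combinations, 9 give t6 = 1 and 7 give t6 = 0.

9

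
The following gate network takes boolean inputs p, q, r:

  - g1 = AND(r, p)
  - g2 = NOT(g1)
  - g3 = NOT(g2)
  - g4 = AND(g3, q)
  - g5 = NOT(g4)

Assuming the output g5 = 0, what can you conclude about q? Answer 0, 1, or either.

g5 = NOT(g4) must be 0, so g4 = 1.
g4 = AND(g3, q) must be 1, so both g3 = 1 and q = 1.
Every assignment with g5 = 0 has q = 1; there are 1 such assignment(s).
  p=1, q=1, r=1

1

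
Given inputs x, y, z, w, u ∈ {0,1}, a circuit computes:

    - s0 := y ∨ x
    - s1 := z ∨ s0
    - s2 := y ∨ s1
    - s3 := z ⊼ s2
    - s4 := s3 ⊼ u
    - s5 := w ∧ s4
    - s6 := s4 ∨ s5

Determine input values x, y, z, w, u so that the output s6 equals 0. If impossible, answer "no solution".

x=1, y=0, z=0, w=0, u=1

s6 = s4 ∨ s5 must be 0, so both s4 = 0 and s5 = 0.
s4 = s3 ⊼ u must be 0, so both s3 = 1 and u = 1.
Check with x=1, y=0, z=0, w=0, u=1:
s0 = y ∨ x = 0 ∨ 1 = 1
s1 = z ∨ s0 = 0 ∨ 1 = 1
s2 = y ∨ s1 = 0 ∨ 1 = 1
s3 = z ⊼ s2 = 0 ⊼ 1 = 1
s4 = s3 ⊼ u = 1 ⊼ 1 = 0
s5 = w ∧ s4 = 0 ∧ 0 = 0
s6 = s4 ∨ s5 = 0 ∨ 0 = 0
So s6 = 0 as required.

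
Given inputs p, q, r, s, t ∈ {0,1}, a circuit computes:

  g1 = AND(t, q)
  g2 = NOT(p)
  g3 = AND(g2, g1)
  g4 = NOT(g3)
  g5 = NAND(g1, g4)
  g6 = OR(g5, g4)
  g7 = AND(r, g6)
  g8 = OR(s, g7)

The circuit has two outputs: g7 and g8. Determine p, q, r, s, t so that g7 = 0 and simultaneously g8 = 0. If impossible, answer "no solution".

Check with p=1 q=0 r=0 s=0 t=1:
g1 = AND(t, q) = AND(1, 0) = 0
g2 = NOT(p) = NOT 1 = 0
g3 = AND(g2, g1) = AND(0, 0) = 0
g4 = NOT(g3) = NOT 0 = 1
g5 = NAND(g1, g4) = NAND(0, 1) = 1
g6 = OR(g5, g4) = OR(1, 1) = 1
g7 = AND(r, g6) = AND(0, 1) = 0
g8 = OR(s, g7) = OR(0, 0) = 0
So g7 = 0 and g8 = 0.

p=1 q=0 r=0 s=0 t=1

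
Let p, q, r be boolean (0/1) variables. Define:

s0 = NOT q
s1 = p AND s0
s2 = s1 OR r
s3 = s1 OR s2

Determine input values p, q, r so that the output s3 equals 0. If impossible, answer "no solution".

p=0 q=1 r=0

s3 = s1 OR s2 must be 0, so both s1 = 0 and s2 = 0.
s1 = p AND s0 must be 0, so at least one of p, s0 is 0.
s2 = s1 OR r must be 0, so both s1 = 0 and r = 0.
Check with p=0 q=1 r=0:
s0 = NOT q = NOT 1 = 0
s1 = p AND s0 = 0 AND 0 = 0
s2 = s1 OR r = 0 OR 0 = 0
s3 = s1 OR s2 = 0 OR 0 = 0
So s3 = 0 as required.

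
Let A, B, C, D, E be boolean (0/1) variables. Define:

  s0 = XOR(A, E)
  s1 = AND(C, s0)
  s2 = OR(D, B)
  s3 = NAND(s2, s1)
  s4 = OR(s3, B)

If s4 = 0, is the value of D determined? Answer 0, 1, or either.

s4 = OR(s3, B) must be 0, so both s3 = 0 and B = 0.
s3 = NAND(s2, s1) must be 0, so both s2 = 1 and s1 = 1.
s2 = OR(D, B) must be 1, so at least one of D, B is 1.
Every assignment with s4 = 0 has D = 1; there are 2 such assignment(s).
  A=0, B=0, C=1, D=1, E=1
  A=1, B=0, C=1, D=1, E=0

1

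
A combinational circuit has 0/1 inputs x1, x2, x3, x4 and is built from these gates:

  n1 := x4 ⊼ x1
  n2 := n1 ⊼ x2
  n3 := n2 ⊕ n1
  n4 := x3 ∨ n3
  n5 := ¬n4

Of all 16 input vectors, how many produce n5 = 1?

n5 = ¬n4 must be 1, so n4 = 0.
n4 = x3 ∨ n3 must be 0, so both x3 = 0 and n3 = 0.
Satisfying assignments:
  x1=0, x2=0, x3=0, x4=0
  x1=0, x2=0, x3=0, x4=1
  x1=1, x2=0, x3=0, x4=0

3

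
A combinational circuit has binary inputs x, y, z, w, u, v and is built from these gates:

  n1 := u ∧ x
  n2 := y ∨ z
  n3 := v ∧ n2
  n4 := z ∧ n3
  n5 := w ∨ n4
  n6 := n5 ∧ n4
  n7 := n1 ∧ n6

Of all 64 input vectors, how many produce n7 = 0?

n7 = n1 ∧ n6 must be 0, so at least one of n1, n6 is 0.
Enumerating the 64 input combinations, 60 give n7 = 0 and 4 give n7 = 1.

60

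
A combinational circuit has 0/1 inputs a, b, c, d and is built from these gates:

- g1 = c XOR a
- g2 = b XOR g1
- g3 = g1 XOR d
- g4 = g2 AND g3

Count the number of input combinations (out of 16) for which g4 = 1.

g4 = g2 AND g3 must be 1, so both g2 = 1 and g3 = 1.
g2 = b XOR g1 must be 1, so b and g1 differ.
Satisfying assignments:
  a=0, b=0, c=1, d=0
  a=0, b=1, c=0, d=1
  a=1, b=0, c=0, d=0
  a=1, b=1, c=1, d=1

4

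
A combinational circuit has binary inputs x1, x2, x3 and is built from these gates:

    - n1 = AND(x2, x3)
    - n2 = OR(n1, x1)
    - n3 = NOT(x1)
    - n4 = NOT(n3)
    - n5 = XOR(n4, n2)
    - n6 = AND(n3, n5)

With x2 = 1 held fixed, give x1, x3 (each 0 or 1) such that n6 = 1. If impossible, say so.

Check with x2 = 1 and x1=0, x3=1:
n1 = AND(x2, x3) = AND(1, 1) = 1
n2 = OR(n1, x1) = OR(1, 0) = 1
n3 = NOT(x1) = NOT 0 = 1
n4 = NOT(n3) = NOT 1 = 0
n5 = XOR(n4, n2) = XOR(0, 1) = 1
n6 = AND(n3, n5) = AND(1, 1) = 1
So n6 = 1.

x1=0, x3=1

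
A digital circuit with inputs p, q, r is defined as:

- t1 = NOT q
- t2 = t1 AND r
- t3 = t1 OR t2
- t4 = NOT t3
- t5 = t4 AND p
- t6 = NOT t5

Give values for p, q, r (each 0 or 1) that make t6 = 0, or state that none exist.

t6 = NOT t5 must be 0, so t5 = 1.
t5 = t4 AND p must be 1, so both t4 = 1 and p = 1.
t4 = NOT t3 must be 1, so t3 = 0.
Check with p=1, q=1, r=0:
t1 = NOT q = NOT 1 = 0
t2 = t1 AND r = 0 AND 0 = 0
t3 = t1 OR t2 = 0 OR 0 = 0
t4 = NOT t3 = NOT 0 = 1
t5 = t4 AND p = 1 AND 1 = 1
t6 = NOT t5 = NOT 1 = 0
So t6 = 0 as required.

p=1, q=1, r=0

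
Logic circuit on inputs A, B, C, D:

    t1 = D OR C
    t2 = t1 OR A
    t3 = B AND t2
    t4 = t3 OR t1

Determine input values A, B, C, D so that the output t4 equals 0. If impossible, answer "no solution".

A=1 B=0 C=0 D=0

t4 = t3 OR t1 must be 0, so both t3 = 0 and t1 = 0.
t3 = B AND t2 must be 0, so at least one of B, t2 is 0.
t1 = D OR C must be 0, so both D = 0 and C = 0.
Check with A=1 B=0 C=0 D=0:
t1 = D OR C = 0 OR 0 = 0
t2 = t1 OR A = 0 OR 1 = 1
t3 = B AND t2 = 0 AND 1 = 0
t4 = t3 OR t1 = 0 OR 0 = 0
So t4 = 0 as required.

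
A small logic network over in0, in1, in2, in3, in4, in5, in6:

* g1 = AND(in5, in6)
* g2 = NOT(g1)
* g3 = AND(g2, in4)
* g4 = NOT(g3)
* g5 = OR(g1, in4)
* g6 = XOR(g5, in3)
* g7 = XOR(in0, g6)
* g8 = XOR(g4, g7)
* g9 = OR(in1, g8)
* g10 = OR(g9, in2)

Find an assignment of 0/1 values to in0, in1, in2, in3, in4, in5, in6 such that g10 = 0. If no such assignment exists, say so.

in0=0, in1=0, in2=0, in3=1, in4=1, in5=0, in6=1

g10 = OR(g9, in2) must be 0, so both g9 = 0 and in2 = 0.
g9 = OR(in1, g8) must be 0, so both in1 = 0 and g8 = 0.
Check with in0=0, in1=0, in2=0, in3=1, in4=1, in5=0, in6=1:
g1 = AND(in5, in6) = AND(0, 1) = 0
g2 = NOT(g1) = NOT 0 = 1
g3 = AND(g2, in4) = AND(1, 1) = 1
g4 = NOT(g3) = NOT 1 = 0
g5 = OR(g1, in4) = OR(0, 1) = 1
g6 = XOR(g5, in3) = XOR(1, 1) = 0
g7 = XOR(in0, g6) = XOR(0, 0) = 0
g8 = XOR(g4, g7) = XOR(0, 0) = 0
g9 = OR(in1, g8) = OR(0, 0) = 0
g10 = OR(g9, in2) = OR(0, 0) = 0
So g10 = 0 as required.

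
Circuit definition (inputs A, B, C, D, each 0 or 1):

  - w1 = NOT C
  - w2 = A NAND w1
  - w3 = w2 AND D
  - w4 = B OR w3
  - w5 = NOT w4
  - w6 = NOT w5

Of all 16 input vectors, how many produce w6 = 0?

5

w6 = NOT w5 must be 0, so w5 = 1.
w5 = NOT w4 must be 1, so w4 = 0.
w4 = B OR w3 must be 0, so both B = 0 and w3 = 0.
Enumerating the 16 input combinations, 5 give w6 = 0 and 11 give w6 = 1.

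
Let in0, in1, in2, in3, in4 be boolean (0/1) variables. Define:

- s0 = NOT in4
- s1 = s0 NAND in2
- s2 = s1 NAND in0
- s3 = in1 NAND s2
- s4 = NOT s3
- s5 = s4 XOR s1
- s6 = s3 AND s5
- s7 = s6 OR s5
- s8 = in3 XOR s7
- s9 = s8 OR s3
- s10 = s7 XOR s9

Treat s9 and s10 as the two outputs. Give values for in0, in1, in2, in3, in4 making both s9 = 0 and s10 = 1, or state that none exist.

in0=0, in1=1, in2=1, in3=1, in4=0

Check with in0=0, in1=1, in2=1, in3=1, in4=0:
s0 = NOT in4 = NOT 0 = 1
s1 = s0 NAND in2 = 1 NAND 1 = 0
s2 = s1 NAND in0 = 0 NAND 0 = 1
s3 = in1 NAND s2 = 1 NAND 1 = 0
s4 = NOT s3 = NOT 0 = 1
s5 = s4 XOR s1 = 1 XOR 0 = 1
s6 = s3 AND s5 = 0 AND 1 = 0
s7 = s6 OR s5 = 0 OR 1 = 1
s8 = in3 XOR s7 = 1 XOR 1 = 0
s9 = s8 OR s3 = 0 OR 0 = 0
s10 = s7 XOR s9 = 1 XOR 0 = 1
So s9 = 0 and s10 = 1.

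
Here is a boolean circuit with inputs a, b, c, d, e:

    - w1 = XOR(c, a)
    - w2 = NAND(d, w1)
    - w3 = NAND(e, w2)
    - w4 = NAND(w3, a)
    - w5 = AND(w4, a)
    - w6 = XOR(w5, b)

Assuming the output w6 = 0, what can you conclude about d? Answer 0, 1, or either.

either

Both values of d occur among assignments with w6 = 0:
  d=0: a=0, b=0, c=0, d=0, e=0
  d=1: a=0, b=0, c=0, d=1, e=0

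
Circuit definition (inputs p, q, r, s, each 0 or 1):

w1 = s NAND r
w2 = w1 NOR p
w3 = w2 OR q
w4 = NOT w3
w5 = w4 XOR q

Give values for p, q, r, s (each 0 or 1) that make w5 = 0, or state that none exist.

p=0, q=0, r=1, s=1

Check with p=0, q=0, r=1, s=1:
w1 = s NAND r = 1 NAND 1 = 0
w2 = w1 NOR p = 0 NOR 0 = 1
w3 = w2 OR q = 1 OR 0 = 1
w4 = NOT w3 = NOT 1 = 0
w5 = w4 XOR q = 0 XOR 0 = 0
So w5 = 0 as required.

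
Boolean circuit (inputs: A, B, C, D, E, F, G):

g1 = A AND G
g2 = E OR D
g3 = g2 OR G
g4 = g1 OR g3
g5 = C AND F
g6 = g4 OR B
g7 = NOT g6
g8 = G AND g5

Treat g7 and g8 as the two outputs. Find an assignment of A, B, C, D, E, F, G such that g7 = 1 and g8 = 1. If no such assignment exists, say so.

no solution exists

Across all 128 input combinations, none give both g7 = 1 and g8 = 1.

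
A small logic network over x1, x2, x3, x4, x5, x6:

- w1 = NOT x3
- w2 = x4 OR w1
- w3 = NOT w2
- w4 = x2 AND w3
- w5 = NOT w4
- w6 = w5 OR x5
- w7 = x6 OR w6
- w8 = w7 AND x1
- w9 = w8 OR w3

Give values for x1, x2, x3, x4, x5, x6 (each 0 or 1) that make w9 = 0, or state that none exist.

x1=0 x2=0 x3=0 x4=1 x5=1 x6=0

w9 = w8 OR w3 must be 0, so both w8 = 0 and w3 = 0.
w8 = w7 AND x1 must be 0, so at least one of w7, x1 is 0.
Check with x1=0 x2=0 x3=0 x4=1 x5=1 x6=0:
w1 = NOT x3 = NOT 0 = 1
w2 = x4 OR w1 = 1 OR 1 = 1
w3 = NOT w2 = NOT 1 = 0
w4 = x2 AND w3 = 0 AND 0 = 0
w5 = NOT w4 = NOT 0 = 1
w6 = w5 OR x5 = 1 OR 1 = 1
w7 = x6 OR w6 = 0 OR 1 = 1
w8 = w7 AND x1 = 1 AND 0 = 0
w9 = w8 OR w3 = 0 OR 0 = 0
So w9 = 0 as required.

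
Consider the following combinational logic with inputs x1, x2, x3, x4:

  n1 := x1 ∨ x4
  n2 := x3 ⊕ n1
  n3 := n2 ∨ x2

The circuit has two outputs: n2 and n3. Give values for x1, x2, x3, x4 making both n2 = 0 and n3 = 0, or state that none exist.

x1=1, x2=0, x3=1, x4=0

Check with x1=1, x2=0, x3=1, x4=0:
n1 = x1 ∨ x4 = 1 ∨ 0 = 1
n2 = x3 ⊕ n1 = 1 ⊕ 1 = 0
n3 = n2 ∨ x2 = 0 ∨ 0 = 0
So n2 = 0 and n3 = 0.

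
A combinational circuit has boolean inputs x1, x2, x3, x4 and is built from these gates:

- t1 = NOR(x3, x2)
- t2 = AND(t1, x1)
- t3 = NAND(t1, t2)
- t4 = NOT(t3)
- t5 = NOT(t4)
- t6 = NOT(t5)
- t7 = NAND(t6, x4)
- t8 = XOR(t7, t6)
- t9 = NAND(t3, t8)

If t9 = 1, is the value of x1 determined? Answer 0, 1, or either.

1

t9 = NAND(t3, t8) must be 1, so at least one of t3, t8 is 0.
Every assignment with t9 = 1 has x1 = 1; there are 2 such assignment(s).
  x1=1, x2=0, x3=0, x4=0
  x1=1, x2=0, x3=0, x4=1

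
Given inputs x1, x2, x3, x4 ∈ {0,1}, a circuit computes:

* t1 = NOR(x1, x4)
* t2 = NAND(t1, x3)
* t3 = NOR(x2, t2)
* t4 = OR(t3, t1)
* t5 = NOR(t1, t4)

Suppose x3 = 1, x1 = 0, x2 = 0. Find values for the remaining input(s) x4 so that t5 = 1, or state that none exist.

Check with x3 = 1, x1 = 0, x2 = 0 and x4=1:
t1 = NOR(x1, x4) = NOR(0, 1) = 0
t2 = NAND(t1, x3) = NAND(0, 1) = 1
t3 = NOR(x2, t2) = NOR(0, 1) = 0
t4 = OR(t3, t1) = OR(0, 0) = 0
t5 = NOR(t1, t4) = NOR(0, 0) = 1
So t5 = 1.

x4=1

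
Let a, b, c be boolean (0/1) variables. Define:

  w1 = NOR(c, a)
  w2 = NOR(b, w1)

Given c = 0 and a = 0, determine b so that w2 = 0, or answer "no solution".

Check with c = 0 and a = 0 and b=0:
w1 = NOR(c, a) = NOR(0, 0) = 1
w2 = NOR(b, w1) = NOR(0, 1) = 0
So w2 = 0.

b=0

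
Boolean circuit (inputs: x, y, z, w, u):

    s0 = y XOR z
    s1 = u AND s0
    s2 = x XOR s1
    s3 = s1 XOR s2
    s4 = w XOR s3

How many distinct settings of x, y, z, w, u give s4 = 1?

s4 = w XOR s3 must be 1, so w and s3 differ.
Enumerating the 32 input combinations, 16 give s4 = 1 and 16 give s4 = 0.

16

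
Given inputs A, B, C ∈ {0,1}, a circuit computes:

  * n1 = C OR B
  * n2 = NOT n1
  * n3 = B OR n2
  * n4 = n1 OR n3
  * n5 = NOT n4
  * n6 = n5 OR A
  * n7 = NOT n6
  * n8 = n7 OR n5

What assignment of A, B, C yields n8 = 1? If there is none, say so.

A=0, B=0, C=0

n8 = n7 OR n5 must be 1, so at least one of n7, n5 is 1.
Check with A=0, B=0, C=0:
n1 = C OR B = 0 OR 0 = 0
n2 = NOT n1 = NOT 0 = 1
n3 = B OR n2 = 0 OR 1 = 1
n4 = n1 OR n3 = 0 OR 1 = 1
n5 = NOT n4 = NOT 1 = 0
n6 = n5 OR A = 0 OR 0 = 0
n7 = NOT n6 = NOT 0 = 1
n8 = n7 OR n5 = 1 OR 0 = 1
So n8 = 1 as required.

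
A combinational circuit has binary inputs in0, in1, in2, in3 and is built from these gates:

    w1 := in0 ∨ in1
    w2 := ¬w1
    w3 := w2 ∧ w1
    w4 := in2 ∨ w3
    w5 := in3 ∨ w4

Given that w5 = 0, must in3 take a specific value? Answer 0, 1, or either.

0

w5 = in3 ∨ w4 must be 0, so both in3 = 0 and w4 = 0.
Every assignment with w5 = 0 has in3 = 0; there are 4 such assignment(s).
  in0=0, in1=0, in2=0, in3=0
  in0=0, in1=1, in2=0, in3=0
  in0=1, in1=0, in2=0, in3=0
  in0=1, in1=1, in2=0, in3=0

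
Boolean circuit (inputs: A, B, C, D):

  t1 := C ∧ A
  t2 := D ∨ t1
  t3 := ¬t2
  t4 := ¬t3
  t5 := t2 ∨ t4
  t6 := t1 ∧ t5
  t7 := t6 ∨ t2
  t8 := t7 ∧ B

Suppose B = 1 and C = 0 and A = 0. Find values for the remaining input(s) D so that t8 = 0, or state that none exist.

Check with B = 1 and C = 0 and A = 0 and D=0:
t1 = C ∧ A = 0 ∧ 0 = 0
t2 = D ∨ t1 = 0 ∨ 0 = 0
t3 = ¬t2 = ¬0 = 1
t4 = ¬t3 = ¬1 = 0
t5 = t2 ∨ t4 = 0 ∨ 0 = 0
t6 = t1 ∧ t5 = 0 ∧ 0 = 0
t7 = t6 ∨ t2 = 0 ∨ 0 = 0
t8 = t7 ∧ B = 0 ∧ 1 = 0
So t8 = 0.

D=0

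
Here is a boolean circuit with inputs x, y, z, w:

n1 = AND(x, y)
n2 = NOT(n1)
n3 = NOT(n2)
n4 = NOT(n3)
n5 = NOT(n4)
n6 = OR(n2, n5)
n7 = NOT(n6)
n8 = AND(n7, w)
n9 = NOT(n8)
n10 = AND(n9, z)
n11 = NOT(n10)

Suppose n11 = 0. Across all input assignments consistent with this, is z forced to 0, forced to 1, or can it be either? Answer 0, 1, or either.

n11 = NOT(n10) must be 0, so n10 = 1.
Every assignment with n11 = 0 has z = 1; there are 8 such assignment(s).

1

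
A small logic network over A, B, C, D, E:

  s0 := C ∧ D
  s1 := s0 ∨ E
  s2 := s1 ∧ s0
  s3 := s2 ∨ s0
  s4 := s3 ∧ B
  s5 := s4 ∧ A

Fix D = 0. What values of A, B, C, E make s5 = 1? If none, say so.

no solution exists

With D = 0 fixed, none of the 16 settings of A, B, C, E give s5 = 1.
For example, with A=1, B=1, C=1, E=0:
s0 = C ∧ D = 1 ∧ 0 = 0
s1 = s0 ∨ E = 0 ∨ 0 = 0
s2 = s1 ∧ s0 = 0 ∧ 0 = 0
s3 = s2 ∨ s0 = 0 ∨ 0 = 0
s4 = s3 ∧ B = 0 ∧ 1 = 0
s5 = s4 ∧ A = 0 ∧ 1 = 0
giving s5 = 0 ≠ 1.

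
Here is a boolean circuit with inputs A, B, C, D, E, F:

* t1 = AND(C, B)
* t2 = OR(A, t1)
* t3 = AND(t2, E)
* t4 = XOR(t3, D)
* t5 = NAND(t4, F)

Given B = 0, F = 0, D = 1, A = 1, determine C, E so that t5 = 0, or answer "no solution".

With B = 0, F = 0, D = 1, A = 1 fixed, none of the 4 settings of C, E give t5 = 0.
For example, with C=0, E=1:
t1 = AND(C, B) = AND(0, 0) = 0
t2 = OR(A, t1) = OR(1, 0) = 1
t3 = AND(t2, E) = AND(1, 1) = 1
t4 = XOR(t3, D) = XOR(1, 1) = 0
t5 = NAND(t4, F) = NAND(0, 0) = 1
giving t5 = 1 ≠ 0.

no solution exists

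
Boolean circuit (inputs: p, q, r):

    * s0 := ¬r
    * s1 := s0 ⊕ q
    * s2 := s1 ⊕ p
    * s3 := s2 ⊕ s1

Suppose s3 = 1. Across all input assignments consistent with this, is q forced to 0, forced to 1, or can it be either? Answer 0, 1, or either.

either

Both values of q occur among assignments with s3 = 1:
  q=0: p=1, q=0, r=0
  q=1: p=1, q=1, r=0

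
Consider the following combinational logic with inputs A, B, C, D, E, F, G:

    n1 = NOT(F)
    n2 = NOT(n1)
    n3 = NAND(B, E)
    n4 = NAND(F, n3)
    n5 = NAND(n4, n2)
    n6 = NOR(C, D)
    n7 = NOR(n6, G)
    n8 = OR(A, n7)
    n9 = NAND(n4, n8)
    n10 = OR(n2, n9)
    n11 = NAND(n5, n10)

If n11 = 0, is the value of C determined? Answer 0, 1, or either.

either

Both values of C occur among assignments with n11 = 0:
  C=0: A=0, B=0, C=0, D=0, E=0, F=0, G=0
  C=1: A=0, B=0, C=1, D=0, E=0, F=0, G=1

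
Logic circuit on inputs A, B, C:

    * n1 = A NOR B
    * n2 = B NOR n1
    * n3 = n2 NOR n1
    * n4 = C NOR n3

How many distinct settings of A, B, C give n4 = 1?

n4 = C NOR n3 must be 1, so both C = 0 and n3 = 0.
n3 = n2 NOR n1 must be 0, so at least one of n2, n1 is 1.
Satisfying assignments:
  A=0, B=0, C=0
  A=1, B=0, C=0

2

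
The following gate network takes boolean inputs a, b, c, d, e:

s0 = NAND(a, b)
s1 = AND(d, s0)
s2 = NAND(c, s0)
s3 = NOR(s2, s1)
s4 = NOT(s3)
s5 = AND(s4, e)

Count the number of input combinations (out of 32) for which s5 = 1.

s5 = AND(s4, e) must be 1, so both s4 = 1 and e = 1.
Enumerating the 32 input combinations, 13 give s5 = 1 and 19 give s5 = 0.

13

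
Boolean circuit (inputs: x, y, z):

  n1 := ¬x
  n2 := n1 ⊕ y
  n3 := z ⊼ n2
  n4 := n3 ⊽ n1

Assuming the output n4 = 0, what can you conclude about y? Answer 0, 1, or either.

Both values of y occur among assignments with n4 = 0:
  y=0: x=0, y=0, z=0
  y=1: x=0, y=1, z=0

either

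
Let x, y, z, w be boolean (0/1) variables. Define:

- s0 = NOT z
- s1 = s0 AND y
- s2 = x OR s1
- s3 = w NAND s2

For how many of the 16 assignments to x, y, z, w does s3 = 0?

s3 = w NAND s2 must be 0, so both w = 1 and s2 = 1.
Enumerating the 16 input combinations, 5 give s3 = 0 and 11 give s3 = 1.

5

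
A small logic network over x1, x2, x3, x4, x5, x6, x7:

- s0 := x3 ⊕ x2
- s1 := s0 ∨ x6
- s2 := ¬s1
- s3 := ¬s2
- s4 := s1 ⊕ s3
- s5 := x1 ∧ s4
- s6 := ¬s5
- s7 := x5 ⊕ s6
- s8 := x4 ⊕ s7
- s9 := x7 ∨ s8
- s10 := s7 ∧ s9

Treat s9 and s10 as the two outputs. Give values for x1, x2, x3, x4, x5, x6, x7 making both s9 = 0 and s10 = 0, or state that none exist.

x1=1, x2=0, x3=0, x4=0, x5=1, x6=0, x7=0

Check with x1=1, x2=0, x3=0, x4=0, x5=1, x6=0, x7=0:
s0 = x3 ⊕ x2 = 0 ⊕ 0 = 0
s1 = s0 ∨ x6 = 0 ∨ 0 = 0
s2 = ¬s1 = ¬0 = 1
s3 = ¬s2 = ¬1 = 0
s4 = s1 ⊕ s3 = 0 ⊕ 0 = 0
s5 = x1 ∧ s4 = 1 ∧ 0 = 0
s6 = ¬s5 = ¬0 = 1
s7 = x5 ⊕ s6 = 1 ⊕ 1 = 0
s8 = x4 ⊕ s7 = 0 ⊕ 0 = 0
s9 = x7 ∨ s8 = 0 ∨ 0 = 0
s10 = s7 ∧ s9 = 0 ∧ 0 = 0
So s9 = 0 and s10 = 0.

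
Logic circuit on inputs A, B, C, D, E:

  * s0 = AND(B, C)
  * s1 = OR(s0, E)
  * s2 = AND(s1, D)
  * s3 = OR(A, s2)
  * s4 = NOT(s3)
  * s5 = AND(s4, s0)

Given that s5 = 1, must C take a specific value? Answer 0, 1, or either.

s5 = AND(s4, s0) must be 1, so both s4 = 1 and s0 = 1.
s4 = NOT(s3) must be 1, so s3 = 0.
Every assignment with s5 = 1 has C = 1; there are 2 such assignment(s).
  A=0, B=1, C=1, D=0, E=0
  A=0, B=1, C=1, D=0, E=1

1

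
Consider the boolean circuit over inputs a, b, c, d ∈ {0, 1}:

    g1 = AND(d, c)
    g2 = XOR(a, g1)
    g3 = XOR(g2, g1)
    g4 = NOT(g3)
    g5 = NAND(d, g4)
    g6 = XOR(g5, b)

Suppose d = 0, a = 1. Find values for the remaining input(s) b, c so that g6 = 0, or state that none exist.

b=1, c=0

Check with d = 0, a = 1 and b=1, c=0:
g1 = AND(d, c) = AND(0, 0) = 0
g2 = XOR(a, g1) = XOR(1, 0) = 1
g3 = XOR(g2, g1) = XOR(1, 0) = 1
g4 = NOT(g3) = NOT 1 = 0
g5 = NAND(d, g4) = NAND(0, 0) = 1
g6 = XOR(g5, b) = XOR(1, 1) = 0
So g6 = 0.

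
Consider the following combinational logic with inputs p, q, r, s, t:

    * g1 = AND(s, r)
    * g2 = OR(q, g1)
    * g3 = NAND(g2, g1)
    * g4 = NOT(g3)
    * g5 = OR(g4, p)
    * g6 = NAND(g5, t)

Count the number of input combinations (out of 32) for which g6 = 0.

10

g6 = NAND(g5, t) must be 0, so both g5 = 1 and t = 1.
Enumerating the 32 input combinations, 10 give g6 = 0 and 22 give g6 = 1.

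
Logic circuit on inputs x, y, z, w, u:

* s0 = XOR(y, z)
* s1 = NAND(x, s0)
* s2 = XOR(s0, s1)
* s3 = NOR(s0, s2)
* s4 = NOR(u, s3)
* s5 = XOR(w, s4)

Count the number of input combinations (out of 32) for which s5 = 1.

s5 = XOR(w, s4) must be 1, so w and s4 differ.
Enumerating the 32 input combinations, 16 give s5 = 1 and 16 give s5 = 0.

16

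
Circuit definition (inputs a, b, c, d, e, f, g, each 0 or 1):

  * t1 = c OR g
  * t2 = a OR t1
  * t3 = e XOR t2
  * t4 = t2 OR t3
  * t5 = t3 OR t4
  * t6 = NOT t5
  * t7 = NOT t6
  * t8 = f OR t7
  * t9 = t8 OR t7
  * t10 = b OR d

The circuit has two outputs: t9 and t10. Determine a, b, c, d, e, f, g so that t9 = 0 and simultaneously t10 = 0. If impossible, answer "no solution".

a=0, b=0, c=0, d=0, e=0, f=0, g=0

Check with a=0, b=0, c=0, d=0, e=0, f=0, g=0:
t1 = c OR g = 0 OR 0 = 0
t2 = a OR t1 = 0 OR 0 = 0
t3 = e XOR t2 = 0 XOR 0 = 0
t4 = t2 OR t3 = 0 OR 0 = 0
t5 = t3 OR t4 = 0 OR 0 = 0
t6 = NOT t5 = NOT 0 = 1
t7 = NOT t6 = NOT 1 = 0
t8 = f OR t7 = 0 OR 0 = 0
t9 = t8 OR t7 = 0 OR 0 = 0
t10 = b OR d = 0 OR 0 = 0
So t9 = 0 and t10 = 0.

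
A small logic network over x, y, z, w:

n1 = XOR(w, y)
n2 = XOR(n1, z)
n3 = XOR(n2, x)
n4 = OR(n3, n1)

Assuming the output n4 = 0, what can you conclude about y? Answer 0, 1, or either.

Both values of y occur among assignments with n4 = 0:
  y=0: x=0, y=0, z=0, w=0
  y=1: x=0, y=1, z=0, w=1

either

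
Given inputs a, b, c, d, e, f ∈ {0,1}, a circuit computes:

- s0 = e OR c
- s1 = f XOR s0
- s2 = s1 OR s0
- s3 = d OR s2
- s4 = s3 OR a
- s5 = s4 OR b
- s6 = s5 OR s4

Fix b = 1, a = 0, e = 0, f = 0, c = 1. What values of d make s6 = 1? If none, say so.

d=0

s6 = s5 OR s4 must be 1, so at least one of s5, s4 is 1.
Check with b = 1, a = 0, e = 0, f = 0, c = 1 and d=0:
s0 = e OR c = 0 OR 1 = 1
s1 = f XOR s0 = 0 XOR 1 = 1
s2 = s1 OR s0 = 1 OR 1 = 1
s3 = d OR s2 = 0 OR 1 = 1
s4 = s3 OR a = 1 OR 0 = 1
s5 = s4 OR b = 1 OR 1 = 1
s6 = s5 OR s4 = 1 OR 1 = 1
So s6 = 1.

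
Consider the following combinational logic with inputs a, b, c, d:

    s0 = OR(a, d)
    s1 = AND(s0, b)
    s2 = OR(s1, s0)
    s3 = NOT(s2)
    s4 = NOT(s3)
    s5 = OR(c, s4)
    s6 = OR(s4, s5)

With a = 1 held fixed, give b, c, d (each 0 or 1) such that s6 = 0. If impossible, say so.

no solution exists

With a = 1 fixed, none of the 8 settings of b, c, d give s6 = 0.
For example, with b=1, c=0, d=1:
s0 = OR(a, d) = OR(1, 1) = 1
s1 = AND(s0, b) = AND(1, 1) = 1
s2 = OR(s1, s0) = OR(1, 1) = 1
s3 = NOT(s2) = NOT 1 = 0
s4 = NOT(s3) = NOT 0 = 1
s5 = OR(c, s4) = OR(0, 1) = 1
s6 = OR(s4, s5) = OR(1, 1) = 1
giving s6 = 1 ≠ 0.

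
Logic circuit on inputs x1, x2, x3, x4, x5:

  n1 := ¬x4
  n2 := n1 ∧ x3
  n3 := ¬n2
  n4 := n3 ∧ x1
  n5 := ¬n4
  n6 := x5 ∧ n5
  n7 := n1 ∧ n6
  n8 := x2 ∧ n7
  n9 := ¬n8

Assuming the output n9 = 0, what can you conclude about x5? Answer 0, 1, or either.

1

n9 = ¬n8 must be 0, so n8 = 1.
n8 = x2 ∧ n7 must be 1, so both x2 = 1 and n7 = 1.
n7 = n1 ∧ n6 must be 1, so both n1 = 1 and n6 = 1.
Every assignment with n9 = 0 has x5 = 1; there are 3 such assignment(s).
  x1=0, x2=1, x3=0, x4=0, x5=1
  x1=0, x2=1, x3=1, x4=0, x5=1
  x1=1, x2=1, x3=1, x4=0, x5=1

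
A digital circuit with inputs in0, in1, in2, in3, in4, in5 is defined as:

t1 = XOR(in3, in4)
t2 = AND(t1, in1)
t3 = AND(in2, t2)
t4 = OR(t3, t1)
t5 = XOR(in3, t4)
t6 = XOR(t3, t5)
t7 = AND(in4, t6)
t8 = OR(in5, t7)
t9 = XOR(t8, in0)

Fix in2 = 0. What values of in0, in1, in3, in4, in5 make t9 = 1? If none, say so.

t9 = XOR(t8, in0) must be 1, so t8 and in0 differ.
Check with in2 = 0 and in0=1, in1=0, in3=0, in4=0, in5=0:
t1 = XOR(in3, in4) = XOR(0, 0) = 0
t2 = AND(t1, in1) = AND(0, 0) = 0
t3 = AND(in2, t2) = AND(0, 0) = 0
t4 = OR(t3, t1) = OR(0, 0) = 0
t5 = XOR(in3, t4) = XOR(0, 0) = 0
t6 = XOR(t3, t5) = XOR(0, 0) = 0
t7 = AND(in4, t6) = AND(0, 0) = 0
t8 = OR(in5, t7) = OR(0, 0) = 0
t9 = XOR(t8, in0) = XOR(0, 1) = 1
So t9 = 1.

in0=1 in1=0 in3=0 in4=0 in5=0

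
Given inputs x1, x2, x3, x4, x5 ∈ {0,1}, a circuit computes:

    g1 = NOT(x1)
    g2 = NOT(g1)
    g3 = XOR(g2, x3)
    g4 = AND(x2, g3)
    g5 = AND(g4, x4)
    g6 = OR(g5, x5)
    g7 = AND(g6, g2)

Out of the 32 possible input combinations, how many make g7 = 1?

g7 = AND(g6, g2) must be 1, so both g6 = 1 and g2 = 1.
g6 = OR(g5, x5) must be 1, so at least one of g5, x5 is 1.
Enumerating the 32 input combinations, 9 give g7 = 1 and 23 give g7 = 0.

9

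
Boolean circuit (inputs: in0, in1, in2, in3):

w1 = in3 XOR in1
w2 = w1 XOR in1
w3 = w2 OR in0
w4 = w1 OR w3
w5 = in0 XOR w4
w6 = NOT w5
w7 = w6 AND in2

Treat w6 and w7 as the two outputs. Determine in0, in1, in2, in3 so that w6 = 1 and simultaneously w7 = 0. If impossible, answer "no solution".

Check with in0=0, in1=0, in2=0, in3=0:
w1 = in3 XOR in1 = 0 XOR 0 = 0
w2 = w1 XOR in1 = 0 XOR 0 = 0
w3 = w2 OR in0 = 0 OR 0 = 0
w4 = w1 OR w3 = 0 OR 0 = 0
w5 = in0 XOR w4 = 0 XOR 0 = 0
w6 = NOT w5 = NOT 0 = 1
w7 = w6 AND in2 = 1 AND 0 = 0
So w6 = 1 and w7 = 0.

in0=0, in1=0, in2=0, in3=0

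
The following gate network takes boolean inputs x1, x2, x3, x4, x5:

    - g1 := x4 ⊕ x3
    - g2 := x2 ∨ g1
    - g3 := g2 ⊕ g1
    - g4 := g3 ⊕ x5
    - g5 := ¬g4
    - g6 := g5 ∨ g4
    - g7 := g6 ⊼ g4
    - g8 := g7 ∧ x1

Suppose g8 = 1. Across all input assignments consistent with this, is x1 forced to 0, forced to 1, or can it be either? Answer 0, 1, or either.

g8 = g7 ∧ x1 must be 1, so both g7 = 1 and x1 = 1.
g7 = g6 ⊼ g4 must be 1, so at least one of g6, g4 is 0.
Every assignment with g8 = 1 has x1 = 1; there are 8 such assignment(s).

1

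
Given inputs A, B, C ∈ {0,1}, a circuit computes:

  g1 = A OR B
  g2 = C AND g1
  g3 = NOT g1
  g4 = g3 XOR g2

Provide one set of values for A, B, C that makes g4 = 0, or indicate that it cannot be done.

A=1, B=1, C=0

Check with A=1, B=1, C=0:
g1 = A OR B = 1 OR 1 = 1
g2 = C AND g1 = 0 AND 1 = 0
g3 = NOT g1 = NOT 1 = 0
g4 = g3 XOR g2 = 0 XOR 0 = 0
So g4 = 0 as required.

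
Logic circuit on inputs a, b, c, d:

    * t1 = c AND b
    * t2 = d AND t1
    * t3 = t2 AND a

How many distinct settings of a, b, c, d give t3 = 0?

t3 = t2 AND a must be 0, so at least one of t2, a is 0.
Enumerating the 16 input combinations, 15 give t3 = 0 and 1 give t3 = 1.

15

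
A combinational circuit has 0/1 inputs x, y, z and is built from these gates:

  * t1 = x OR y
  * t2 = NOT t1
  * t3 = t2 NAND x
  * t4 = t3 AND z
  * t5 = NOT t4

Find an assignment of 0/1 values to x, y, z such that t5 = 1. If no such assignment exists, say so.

t5 = NOT t4 must be 1, so t4 = 0.
t4 = t3 AND z must be 0, so at least one of t3, z is 0.
Check with x=1, y=1, z=0:
t1 = x OR y = 1 OR 1 = 1
t2 = NOT t1 = NOT 1 = 0
t3 = t2 NAND x = 0 NAND 1 = 1
t4 = t3 AND z = 1 AND 0 = 0
t5 = NOT t4 = NOT 0 = 1
So t5 = 1 as required.

x=1, y=1, z=0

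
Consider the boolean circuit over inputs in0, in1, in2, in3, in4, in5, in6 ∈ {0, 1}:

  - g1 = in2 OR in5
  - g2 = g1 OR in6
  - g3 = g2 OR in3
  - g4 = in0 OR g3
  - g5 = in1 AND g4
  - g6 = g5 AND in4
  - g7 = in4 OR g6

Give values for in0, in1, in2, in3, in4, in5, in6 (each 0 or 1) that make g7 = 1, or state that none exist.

g7 = in4 OR g6 must be 1, so at least one of in4, g6 is 1.
Check with in0=1, in1=0, in2=0, in3=0, in4=1, in5=0, in6=1:
g1 = in2 OR in5 = 0 OR 0 = 0
g2 = g1 OR in6 = 0 OR 1 = 1
g3 = g2 OR in3 = 1 OR 0 = 1
g4 = in0 OR g3 = 1 OR 1 = 1
g5 = in1 AND g4 = 0 AND 1 = 0
g6 = g5 AND in4 = 0 AND 1 = 0
g7 = in4 OR g6 = 1 OR 0 = 1
So g7 = 1 as required.

in0=1, in1=0, in2=0, in3=0, in4=1, in5=0, in6=1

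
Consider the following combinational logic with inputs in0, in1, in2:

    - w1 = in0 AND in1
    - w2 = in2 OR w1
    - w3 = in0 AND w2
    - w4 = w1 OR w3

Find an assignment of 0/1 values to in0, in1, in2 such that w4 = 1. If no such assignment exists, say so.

w4 = w1 OR w3 must be 1, so at least one of w1, w3 is 1.
Check with in0=1, in1=0, in2=1:
w1 = in0 AND in1 = 1 AND 0 = 0
w2 = in2 OR w1 = 1 OR 0 = 1
w3 = in0 AND w2 = 1 AND 1 = 1
w4 = w1 OR w3 = 0 OR 1 = 1
So w4 = 1 as required.

in0=1, in1=0, in2=1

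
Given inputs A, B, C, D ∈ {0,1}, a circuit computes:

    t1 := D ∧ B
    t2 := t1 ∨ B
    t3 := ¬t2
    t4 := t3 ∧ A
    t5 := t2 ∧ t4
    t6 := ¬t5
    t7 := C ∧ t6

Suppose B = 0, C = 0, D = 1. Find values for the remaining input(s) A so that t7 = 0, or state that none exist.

A=1

t7 = C ∧ t6 must be 0, so at least one of C, t6 is 0.
Check with B = 0, C = 0, D = 1 and A=1:
t1 = D ∧ B = 1 ∧ 0 = 0
t2 = t1 ∨ B = 0 ∨ 0 = 0
t3 = ¬t2 = ¬0 = 1
t4 = t3 ∧ A = 1 ∧ 1 = 1
t5 = t2 ∧ t4 = 0 ∧ 1 = 0
t6 = ¬t5 = ¬0 = 1
t7 = C ∧ t6 = 0 ∧ 1 = 0
So t7 = 0.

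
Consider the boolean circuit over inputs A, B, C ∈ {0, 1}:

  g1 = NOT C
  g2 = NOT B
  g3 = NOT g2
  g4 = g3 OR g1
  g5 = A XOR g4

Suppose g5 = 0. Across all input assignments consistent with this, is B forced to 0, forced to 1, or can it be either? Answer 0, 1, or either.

either

Both values of B occur among assignments with g5 = 0:
  B=0: A=0, B=0, C=1
  B=1: A=1, B=1, C=0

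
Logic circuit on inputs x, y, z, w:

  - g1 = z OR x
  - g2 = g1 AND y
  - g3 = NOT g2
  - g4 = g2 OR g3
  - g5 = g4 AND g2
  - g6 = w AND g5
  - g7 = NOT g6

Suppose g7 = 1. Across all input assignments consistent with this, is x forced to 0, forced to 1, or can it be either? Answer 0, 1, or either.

Both values of x occur among assignments with g7 = 1:
  x=0: x=0, y=0, z=0, w=0
  x=1: x=1, y=0, z=0, w=0

either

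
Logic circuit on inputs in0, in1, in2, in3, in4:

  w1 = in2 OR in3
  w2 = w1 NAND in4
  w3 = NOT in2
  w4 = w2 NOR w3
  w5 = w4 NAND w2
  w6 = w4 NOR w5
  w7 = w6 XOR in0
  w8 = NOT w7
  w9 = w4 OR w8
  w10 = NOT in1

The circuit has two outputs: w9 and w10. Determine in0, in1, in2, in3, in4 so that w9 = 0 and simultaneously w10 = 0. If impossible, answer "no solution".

in0=1 in1=1 in2=0 in3=1 in4=1

Check with in0=1 in1=1 in2=0 in3=1 in4=1:
w1 = in2 OR in3 = 0 OR 1 = 1
w2 = w1 NAND in4 = 1 NAND 1 = 0
w3 = NOT in2 = NOT 0 = 1
w4 = w2 NOR w3 = 0 NOR 1 = 0
w5 = w4 NAND w2 = 0 NAND 0 = 1
w6 = w4 NOR w5 = 0 NOR 1 = 0
w7 = w6 XOR in0 = 0 XOR 1 = 1
w8 = NOT w7 = NOT 1 = 0
w9 = w4 OR w8 = 0 OR 0 = 0
w10 = NOT in1 = NOT 1 = 0
So w9 = 0 and w10 = 0.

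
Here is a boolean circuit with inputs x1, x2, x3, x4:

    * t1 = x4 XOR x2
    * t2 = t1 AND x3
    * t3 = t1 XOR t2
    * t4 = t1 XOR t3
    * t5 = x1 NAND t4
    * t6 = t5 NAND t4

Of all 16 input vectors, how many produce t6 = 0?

2

t6 = t5 NAND t4 must be 0, so both t5 = 1 and t4 = 1.
t5 = x1 NAND t4 must be 1, so at least one of x1, t4 is 0.
Enumerating the 16 input combinations, 2 give t6 = 0 and 14 give t6 = 1.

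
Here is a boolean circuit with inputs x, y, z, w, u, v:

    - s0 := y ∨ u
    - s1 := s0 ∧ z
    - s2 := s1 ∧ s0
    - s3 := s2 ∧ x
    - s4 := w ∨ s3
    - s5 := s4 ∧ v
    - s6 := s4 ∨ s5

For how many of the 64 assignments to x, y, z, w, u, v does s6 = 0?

s6 = s4 ∨ s5 must be 0, so both s4 = 0 and s5 = 0.
s4 = w ∨ s3 must be 0, so both w = 0 and s3 = 0.
s5 = s4 ∧ v must be 0, so at least one of s4, v is 0.
Enumerating the 64 input combinations, 26 give s6 = 0 and 38 give s6 = 1.

26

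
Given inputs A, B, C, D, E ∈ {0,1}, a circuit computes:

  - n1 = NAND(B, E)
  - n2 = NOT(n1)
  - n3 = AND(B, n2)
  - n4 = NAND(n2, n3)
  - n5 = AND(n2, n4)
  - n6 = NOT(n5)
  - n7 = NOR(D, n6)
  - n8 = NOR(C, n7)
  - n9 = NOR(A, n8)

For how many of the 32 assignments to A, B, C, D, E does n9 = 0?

n9 = NOR(A, n8) must be 0, so at least one of A, n8 is 1.
Enumerating the 32 input combinations, 24 give n9 = 0 and 8 give n9 = 1.

24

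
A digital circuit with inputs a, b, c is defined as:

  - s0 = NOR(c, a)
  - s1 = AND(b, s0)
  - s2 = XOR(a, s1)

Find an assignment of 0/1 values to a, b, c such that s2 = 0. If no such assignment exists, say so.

a=0, b=0, c=0

Check with a=0, b=0, c=0:
s0 = NOR(c, a) = NOR(0, 0) = 1
s1 = AND(b, s0) = AND(0, 1) = 0
s2 = XOR(a, s1) = XOR(0, 0) = 0
So s2 = 0 as required.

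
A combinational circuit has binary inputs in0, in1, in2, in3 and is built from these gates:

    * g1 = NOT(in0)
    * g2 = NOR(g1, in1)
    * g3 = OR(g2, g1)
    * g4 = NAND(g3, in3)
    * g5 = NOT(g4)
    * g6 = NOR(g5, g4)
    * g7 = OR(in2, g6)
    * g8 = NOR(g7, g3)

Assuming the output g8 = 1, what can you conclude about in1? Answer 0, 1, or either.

g8 = NOR(g7, g3) must be 1, so both g7 = 0 and g3 = 0.
g7 = OR(in2, g6) must be 0, so both in2 = 0 and g6 = 0.
g3 = OR(g2, g1) must be 0, so both g2 = 0 and g1 = 0.
Every assignment with g8 = 1 has in1 = 1; there are 2 such assignment(s).
  in0=1, in1=1, in2=0, in3=0
  in0=1, in1=1, in2=0, in3=1

1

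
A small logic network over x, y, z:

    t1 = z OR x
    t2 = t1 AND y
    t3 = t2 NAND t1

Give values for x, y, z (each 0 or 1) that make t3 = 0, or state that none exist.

x=1, y=1, z=1

t3 = t2 NAND t1 must be 0, so both t2 = 1 and t1 = 1.
t2 = t1 AND y must be 1, so both t1 = 1 and y = 1.
Check with x=1, y=1, z=1:
t1 = z OR x = 1 OR 1 = 1
t2 = t1 AND y = 1 AND 1 = 1
t3 = t2 NAND t1 = 1 NAND 1 = 0
So t3 = 0 as required.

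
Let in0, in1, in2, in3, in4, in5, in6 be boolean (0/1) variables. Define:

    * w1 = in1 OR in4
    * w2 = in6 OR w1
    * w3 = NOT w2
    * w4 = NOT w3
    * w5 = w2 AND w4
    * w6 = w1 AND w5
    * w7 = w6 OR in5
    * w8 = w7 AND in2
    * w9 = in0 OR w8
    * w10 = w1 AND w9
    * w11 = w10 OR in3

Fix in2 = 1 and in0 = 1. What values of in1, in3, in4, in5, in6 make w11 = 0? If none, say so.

in1=0, in3=0, in4=0, in5=1, in6=0

w11 = w10 OR in3 must be 0, so both w10 = 0 and in3 = 0.
w10 = w1 AND w9 must be 0, so at least one of w1, w9 is 0.
Check with in2 = 1 and in0 = 1 and in1=0, in3=0, in4=0, in5=1, in6=0:
w1 = in1 OR in4 = 0 OR 0 = 0
w2 = in6 OR w1 = 0 OR 0 = 0
w3 = NOT w2 = NOT 0 = 1
w4 = NOT w3 = NOT 1 = 0
w5 = w2 AND w4 = 0 AND 0 = 0
w6 = w1 AND w5 = 0 AND 0 = 0
w7 = w6 OR in5 = 0 OR 1 = 1
w8 = w7 AND in2 = 1 AND 1 = 1
w9 = in0 OR w8 = 1 OR 1 = 1
w10 = w1 AND w9 = 0 AND 1 = 0
w11 = w10 OR in3 = 0 OR 0 = 0
So w11 = 0.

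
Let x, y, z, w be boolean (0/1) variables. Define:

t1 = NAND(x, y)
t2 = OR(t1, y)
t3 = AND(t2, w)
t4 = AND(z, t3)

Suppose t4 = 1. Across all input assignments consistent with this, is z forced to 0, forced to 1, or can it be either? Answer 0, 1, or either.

1

t4 = AND(z, t3) must be 1, so both z = 1 and t3 = 1.
Every assignment with t4 = 1 has z = 1; there are 4 such assignment(s).
  x=0, y=0, z=1, w=1
  x=0, y=1, z=1, w=1
  x=1, y=0, z=1, w=1
  x=1, y=1, z=1, w=1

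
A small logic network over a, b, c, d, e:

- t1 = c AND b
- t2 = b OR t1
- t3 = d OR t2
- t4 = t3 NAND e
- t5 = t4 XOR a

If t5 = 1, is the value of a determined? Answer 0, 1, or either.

either

Both values of a occur among assignments with t5 = 1:
  a=0: a=0, b=0, c=0, d=0, e=0
  a=1: a=1, b=0, c=0, d=1, e=1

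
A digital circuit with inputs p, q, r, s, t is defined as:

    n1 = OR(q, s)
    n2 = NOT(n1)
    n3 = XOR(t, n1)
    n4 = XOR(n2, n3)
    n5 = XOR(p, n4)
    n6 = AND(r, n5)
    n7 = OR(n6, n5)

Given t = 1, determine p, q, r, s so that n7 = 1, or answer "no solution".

n7 = OR(n6, n5) must be 1, so at least one of n6, n5 is 1.
Check with t = 1 and p=1, q=0, r=0, s=0:
n1 = OR(q, s) = OR(0, 0) = 0
n2 = NOT(n1) = NOT 0 = 1
n3 = XOR(t, n1) = XOR(1, 0) = 1
n4 = XOR(n2, n3) = XOR(1, 1) = 0
n5 = XOR(p, n4) = XOR(1, 0) = 1
n6 = AND(r, n5) = AND(0, 1) = 0
n7 = OR(n6, n5) = OR(0, 1) = 1
So n7 = 1.

p=1, q=0, r=0, s=0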